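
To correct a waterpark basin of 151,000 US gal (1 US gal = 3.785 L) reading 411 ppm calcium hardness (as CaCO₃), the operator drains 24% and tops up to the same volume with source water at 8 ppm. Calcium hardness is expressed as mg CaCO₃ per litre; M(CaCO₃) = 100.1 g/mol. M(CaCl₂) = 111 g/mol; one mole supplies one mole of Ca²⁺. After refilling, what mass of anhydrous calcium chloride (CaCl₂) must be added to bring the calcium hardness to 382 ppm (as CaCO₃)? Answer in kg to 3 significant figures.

42.9 kg

Volume: 151,000 US gal × 3.785 L/gal = 571,535 L.
After draining 24% and refilling: 411 × 0.76 + 8 × 0.24 = 314.28 ppm.
Deficit to target: 382 − 314.28 = 67.72 mg/L.
As CaCO₃: 67.72 mg/L × 571,535 L = 38,700 g; ÷ 100.1 = 386.7 mol Ca²⁺.
Mass: 386.7 × 111 = 42,920 g.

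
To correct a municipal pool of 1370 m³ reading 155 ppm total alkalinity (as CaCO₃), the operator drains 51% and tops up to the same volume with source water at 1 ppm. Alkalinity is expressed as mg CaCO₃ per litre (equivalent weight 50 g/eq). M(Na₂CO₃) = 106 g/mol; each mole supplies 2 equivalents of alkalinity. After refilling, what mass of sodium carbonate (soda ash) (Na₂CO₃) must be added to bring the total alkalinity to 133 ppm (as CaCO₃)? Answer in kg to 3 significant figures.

Volume: 1370 m³ = 1,370,000 L.
After draining 51% and refilling: 155 × 0.49 + 1 × 0.51 = 76.46 ppm.
Deficit to target: 133 − 76.46 = 56.54 mg/L.
As CaCO₃: 56.54 mg/L × 1,370,000 L = 77,460 g; ÷ 50 g/eq ÷ 2 = 774.6 mol Na₂CO₃.
Mass: 774.6 × 106 = 82,110 g.

82.1 kg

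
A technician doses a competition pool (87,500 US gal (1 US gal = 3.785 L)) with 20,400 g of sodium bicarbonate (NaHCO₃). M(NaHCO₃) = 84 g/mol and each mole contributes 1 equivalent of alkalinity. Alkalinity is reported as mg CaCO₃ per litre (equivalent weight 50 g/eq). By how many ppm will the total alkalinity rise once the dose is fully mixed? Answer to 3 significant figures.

Volume: 87,500 US gal × 3.785 L/gal = 331,188 L.
Moles of NaHCO₃: 20,400 g ÷ 84 g/mol = 242.9 mol → 242.9 eq of alkalinity.
As CaCO₃: 242.9 eq × 50 g/eq = 12,140 g.
Rise: 12,140 g / 331,188 L × 1000 = 36.66 mg/L.

36.7 ppm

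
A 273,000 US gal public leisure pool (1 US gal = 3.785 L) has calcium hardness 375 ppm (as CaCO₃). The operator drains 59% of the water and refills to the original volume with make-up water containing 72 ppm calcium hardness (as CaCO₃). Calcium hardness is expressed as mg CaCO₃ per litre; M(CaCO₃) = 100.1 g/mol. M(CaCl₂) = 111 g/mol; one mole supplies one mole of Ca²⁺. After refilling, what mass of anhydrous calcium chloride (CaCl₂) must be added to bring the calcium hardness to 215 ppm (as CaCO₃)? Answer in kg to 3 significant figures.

21.5 kg

Volume: 273,000 US gal × 3.785 L/gal = 1,033,305 L.
After draining 59% and refilling: 375 × 0.41 + 72 × 0.59 = 196.23 ppm.
Deficit to target: 215 − 196.23 = 18.77 mg/L.
As CaCO₃: 18.77 mg/L × 1,033,305 L = 19,400 g; ÷ 100.1 = 193.8 mol Ca²⁺.
Mass: 193.8 × 111 = 21,510 g.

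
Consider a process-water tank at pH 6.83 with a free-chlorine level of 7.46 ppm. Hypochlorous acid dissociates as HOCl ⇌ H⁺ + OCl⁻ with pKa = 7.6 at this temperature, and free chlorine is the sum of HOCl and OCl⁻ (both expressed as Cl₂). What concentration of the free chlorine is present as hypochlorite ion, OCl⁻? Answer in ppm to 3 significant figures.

[OCl⁻]/[HOCl] = 10^(pH − pKa) = 10^(6.83 − 7.6) = 10^-0.77 = 0.1698.
Fraction as HOCl = 1 / (1 + 0.1698) = 0.8548.
OCl⁻ = (1 − 0.8548) × 7.46 ppm = 1.083 ppm.

1.08 ppm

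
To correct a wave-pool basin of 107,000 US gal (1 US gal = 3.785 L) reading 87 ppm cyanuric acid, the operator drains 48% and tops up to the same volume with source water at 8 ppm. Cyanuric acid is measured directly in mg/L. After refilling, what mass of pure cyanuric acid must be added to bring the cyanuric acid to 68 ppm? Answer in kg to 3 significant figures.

Volume: 107,000 US gal × 3.785 L/gal = 404,995 L.
After draining 48% and refilling: 87 × 0.52 + 8 × 0.48 = 49.08 ppm.
Deficit to target: 68 − 49.08 = 18.92 mg/L.
Mass: 18.92 mg/L × 404,995 L = 7663 g cyanuric acid.

7.66 kg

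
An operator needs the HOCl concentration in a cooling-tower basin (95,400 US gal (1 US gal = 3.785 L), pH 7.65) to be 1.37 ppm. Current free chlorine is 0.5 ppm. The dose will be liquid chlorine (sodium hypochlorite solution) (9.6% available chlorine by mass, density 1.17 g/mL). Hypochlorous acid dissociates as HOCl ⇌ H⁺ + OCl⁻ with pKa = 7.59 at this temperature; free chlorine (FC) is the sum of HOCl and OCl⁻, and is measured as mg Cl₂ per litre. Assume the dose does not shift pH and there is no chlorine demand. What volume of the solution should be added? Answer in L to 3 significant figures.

Volume: 95,400 US gal × 3.785 L/gal = 361,089 L.
[OCl⁻]/[HOCl] = 10^(pH − pKa) = 10^(7.65 − 7.59) = 1.148; fraction as HOCl = 1/(1 + 1.148) = 0.4655.
Free chlorine required for 1.37 ppm HOCl: 1.37 / 0.4655 = 2.943 ppm.
FC to add: 2.943 − 0.5 = 2.443 mg/L as Cl₂.
Cl₂ equivalent: 2.443 mg/L × 361,089 L = 882.1 g.
Product at 9.6% available Cl: 882.1 / 0.096 = 9189 g.
Volume: 9189 g ÷ 1.17 g/mL = 7854 mL.

7.85 L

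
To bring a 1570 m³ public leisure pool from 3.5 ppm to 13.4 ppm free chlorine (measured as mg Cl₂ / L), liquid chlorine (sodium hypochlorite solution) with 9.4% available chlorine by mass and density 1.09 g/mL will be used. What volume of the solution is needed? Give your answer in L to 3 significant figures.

Volume: 1570 m³ = 1,570,000 L.
Chlorine deficit: 13.4 − 3.5 = 9.9 ppm = 9.9 mg/L as Cl₂.
Cl₂ equivalent needed: 9.9 mg/L × 1,570,000 L = 15,540,000 mg = 15,540 g.
Product at 9.4% available chlorine: 15,540 / 0.094 = 165,400 g.
Volume at density 1.09 g/mL: 165,400 g ÷ 1.09 g/mL = 151,700 mL.

152 L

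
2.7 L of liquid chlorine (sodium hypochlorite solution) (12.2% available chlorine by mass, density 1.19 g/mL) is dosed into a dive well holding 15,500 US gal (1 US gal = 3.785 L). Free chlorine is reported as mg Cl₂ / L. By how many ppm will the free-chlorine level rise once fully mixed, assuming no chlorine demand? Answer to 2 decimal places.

Volume: 15,500 US gal × 3.785 L/gal = 58,668 L.
Mass of solution: 2.7 L × 1000 mL/L × 1.19 g/mL = 3213 g.
Available chlorine delivered: 3213 g × 0.122 = 392 g as Cl₂.
Concentration rise: 392 g / 58,668 L = 6.681 mg/L = 6.68 ppm.

6.68 ppm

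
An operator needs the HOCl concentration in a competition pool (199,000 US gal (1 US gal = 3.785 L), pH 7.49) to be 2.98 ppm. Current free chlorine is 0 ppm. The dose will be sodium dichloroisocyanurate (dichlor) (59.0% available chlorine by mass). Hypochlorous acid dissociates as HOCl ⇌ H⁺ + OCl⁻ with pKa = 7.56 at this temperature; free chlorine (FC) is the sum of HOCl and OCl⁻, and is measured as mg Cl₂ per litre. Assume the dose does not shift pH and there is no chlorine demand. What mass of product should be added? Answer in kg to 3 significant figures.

7.04 kg

Volume: 199,000 US gal × 3.785 L/gal = 753,215 L.
[OCl⁻]/[HOCl] = 10^(pH − pKa) = 10^(7.49 − 7.56) = 0.8511; fraction as HOCl = 1/(1 + 0.8511) = 0.5402.
Free chlorine required for 2.98 ppm HOCl: 2.98 / 0.5402 = 5.516 ppm.
FC to add: 5.516 − 0 = 5.516 mg/L as Cl₂.
Cl₂ equivalent: 5.516 mg/L × 753,215 L = 4155 g.
Product at 59.0% available Cl: 4155 / 0.59 = 7042 g.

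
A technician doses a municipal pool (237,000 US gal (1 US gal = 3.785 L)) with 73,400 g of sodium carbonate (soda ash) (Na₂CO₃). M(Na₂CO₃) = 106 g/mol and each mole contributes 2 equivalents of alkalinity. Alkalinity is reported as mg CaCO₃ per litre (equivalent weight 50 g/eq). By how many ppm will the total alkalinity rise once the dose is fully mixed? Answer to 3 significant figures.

Volume: 237,000 US gal × 3.785 L/gal = 897,045 L.
Moles of Na₂CO₃: 73,400 g ÷ 106 g/mol = 692.5 mol → 1385 eq of alkalinity.
As CaCO₃: 1385 eq × 50 g/eq = 69,250 g.
Rise: 69,250 g / 897,045 L × 1000 = 77.19 mg/L.

77.2 ppm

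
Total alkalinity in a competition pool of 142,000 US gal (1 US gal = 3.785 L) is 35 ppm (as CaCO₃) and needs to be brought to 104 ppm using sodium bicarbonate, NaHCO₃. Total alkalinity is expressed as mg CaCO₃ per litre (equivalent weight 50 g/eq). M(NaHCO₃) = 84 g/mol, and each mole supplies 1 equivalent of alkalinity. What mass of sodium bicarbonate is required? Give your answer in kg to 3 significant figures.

Volume: 142,000 US gal × 3.785 L/gal = 537,470 L.
Alkalinity to add: (104 − 35) = 69 mg/L as CaCO₃ × 537,470 L = 37,090 g as CaCO₃.
Equivalents: 37,090 g ÷ 50 g/eq = 741.7 eq.
NaHCO₃ supplies 1 eq per mole → 741.7 mol.
Mass: 741.7 mol × 84 g/mol = 62,300 g.

62.3 kg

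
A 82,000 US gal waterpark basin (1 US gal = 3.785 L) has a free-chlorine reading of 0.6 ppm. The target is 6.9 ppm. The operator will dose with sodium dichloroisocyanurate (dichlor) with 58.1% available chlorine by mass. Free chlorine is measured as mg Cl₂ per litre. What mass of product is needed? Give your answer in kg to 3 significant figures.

Volume: 82,000 US gal × 3.785 L/gal = 310,370 L.
Chlorine deficit: 6.9 − 0.6 = 6.3 ppm = 6.3 mg/L as Cl₂.
Cl₂ equivalent needed: 6.3 mg/L × 310,370 L = 1,955,000 mg = 1955 g.
Product at 58.1% available chlorine: 1955 / 0.581 = 3365 g.

3.37 kg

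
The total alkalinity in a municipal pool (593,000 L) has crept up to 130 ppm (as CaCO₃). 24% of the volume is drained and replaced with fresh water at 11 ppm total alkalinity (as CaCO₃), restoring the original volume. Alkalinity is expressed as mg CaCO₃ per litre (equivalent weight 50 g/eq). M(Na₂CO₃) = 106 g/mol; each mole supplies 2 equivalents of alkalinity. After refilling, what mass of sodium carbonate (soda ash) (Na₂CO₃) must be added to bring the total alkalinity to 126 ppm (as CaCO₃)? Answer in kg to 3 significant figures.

15.4 kg

After draining 24% and refilling: 130 × 0.76 + 11 × 0.24 = 101.44 ppm.
Deficit to target: 126 − 101.44 = 24.56 mg/L.
As CaCO₃: 24.56 mg/L × 593,000 L = 14,560 g; ÷ 50 g/eq ÷ 2 = 145.6 mol Na₂CO₃.
Mass: 145.6 × 106 = 15,440 g.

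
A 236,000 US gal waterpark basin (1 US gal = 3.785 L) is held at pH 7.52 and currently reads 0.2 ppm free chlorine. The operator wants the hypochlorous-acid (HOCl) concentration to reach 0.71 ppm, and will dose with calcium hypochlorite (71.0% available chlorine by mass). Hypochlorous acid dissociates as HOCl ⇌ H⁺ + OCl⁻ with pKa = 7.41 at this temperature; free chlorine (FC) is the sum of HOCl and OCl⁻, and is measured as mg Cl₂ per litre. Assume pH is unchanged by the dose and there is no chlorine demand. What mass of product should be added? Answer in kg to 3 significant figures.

1.79 kg

Volume: 236,000 US gal × 3.785 L/gal = 893,260 L.
[OCl⁻]/[HOCl] = 10^(pH − pKa) = 10^(7.52 − 7.41) = 1.288; fraction as HOCl = 1/(1 + 1.288) = 0.437.
Free chlorine required for 0.71 ppm HOCl: 0.71 / 0.437 = 1.625 ppm.
FC to add: 1.625 − 0.2 = 1.425 mg/L as Cl₂.
Cl₂ equivalent: 1.425 mg/L × 893,260 L = 1273 g.
Product at 71.0% available Cl: 1273 / 0.71 = 1792 g.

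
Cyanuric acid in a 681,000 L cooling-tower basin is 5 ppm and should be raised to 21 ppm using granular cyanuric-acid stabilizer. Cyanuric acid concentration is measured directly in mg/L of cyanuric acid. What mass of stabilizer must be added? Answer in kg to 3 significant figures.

10.9 kg

CYA to add: (21 − 5) = 16 mg/L × 681,000 L = 10,900 g cyanuric acid.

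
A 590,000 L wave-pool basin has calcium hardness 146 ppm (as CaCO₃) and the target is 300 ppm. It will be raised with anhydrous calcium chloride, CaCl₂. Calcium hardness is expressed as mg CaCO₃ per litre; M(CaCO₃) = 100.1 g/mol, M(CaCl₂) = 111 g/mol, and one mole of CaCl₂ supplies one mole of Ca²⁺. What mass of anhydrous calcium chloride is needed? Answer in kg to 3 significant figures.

Hardness to add: (300 − 146) = 154 mg/L as CaCO₃ × 590,000 L = 90,860 g as CaCO₃.
Moles of Ca²⁺ (1 mol Ca²⁺ ≡ 1 mol CaCO₃): 90,860 / 100.1 g/mol = 907.7 mol.
Mass of CaCl₂: 907.7 × 111 = 100,800 g.

101 kg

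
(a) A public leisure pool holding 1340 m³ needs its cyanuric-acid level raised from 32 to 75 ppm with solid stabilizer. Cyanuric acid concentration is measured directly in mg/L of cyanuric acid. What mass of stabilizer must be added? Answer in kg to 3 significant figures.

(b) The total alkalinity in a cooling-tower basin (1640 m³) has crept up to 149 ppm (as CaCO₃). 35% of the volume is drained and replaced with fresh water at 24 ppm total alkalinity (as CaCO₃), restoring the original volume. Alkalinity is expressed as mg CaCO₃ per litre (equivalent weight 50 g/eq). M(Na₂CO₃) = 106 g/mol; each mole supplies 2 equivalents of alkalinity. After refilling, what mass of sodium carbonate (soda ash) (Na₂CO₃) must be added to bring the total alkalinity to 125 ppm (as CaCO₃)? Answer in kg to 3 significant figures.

(a) 57.6 kg; (b) 34.3 kg

(a) Volume: 1340 m³ = 1,340,000 L.
(a) CYA to add: (75 − 32) = 43 mg/L × 1,340,000 L = 57,620 g cyanuric acid.

(b) Volume: 1640 m³ = 1,640,000 L.
(b) After draining 35% and refilling: 149 × 0.65 + 24 × 0.35 = 105.25 ppm.
(b) Deficit to target: 125 − 105.25 = 19.75 mg/L.
(b) As CaCO₃: 19.75 mg/L × 1,640,000 L = 32,390 g; ÷ 50 g/eq ÷ 2 = 323.9 mol Na₂CO₃.
(b) Mass: 323.9 × 106 = 34,330 g.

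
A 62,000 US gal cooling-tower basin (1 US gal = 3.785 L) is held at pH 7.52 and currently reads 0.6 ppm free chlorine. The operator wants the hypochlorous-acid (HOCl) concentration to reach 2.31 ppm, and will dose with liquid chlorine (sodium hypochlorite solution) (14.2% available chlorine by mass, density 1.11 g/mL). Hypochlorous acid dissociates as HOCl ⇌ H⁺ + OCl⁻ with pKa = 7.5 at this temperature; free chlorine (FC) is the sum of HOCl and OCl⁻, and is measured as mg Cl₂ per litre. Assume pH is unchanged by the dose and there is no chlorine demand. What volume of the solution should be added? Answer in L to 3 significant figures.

Volume: 62,000 US gal × 3.785 L/gal = 234,670 L.
[OCl⁻]/[HOCl] = 10^(pH − pKa) = 10^(7.52 − 7.5) = 1.047; fraction as HOCl = 1/(1 + 1.047) = 0.4885.
Free chlorine required for 2.31 ppm HOCl: 2.31 / 0.4885 = 4.729 ppm.
FC to add: 4.729 − 0.6 = 4.129 mg/L as Cl₂.
Cl₂ equivalent: 4.129 mg/L × 234,670 L = 968.9 g.
Product at 14.2% available Cl: 968.9 / 0.142 = 6823 g.
Volume: 6823 g ÷ 1.11 g/mL = 6147 mL.

6.15 L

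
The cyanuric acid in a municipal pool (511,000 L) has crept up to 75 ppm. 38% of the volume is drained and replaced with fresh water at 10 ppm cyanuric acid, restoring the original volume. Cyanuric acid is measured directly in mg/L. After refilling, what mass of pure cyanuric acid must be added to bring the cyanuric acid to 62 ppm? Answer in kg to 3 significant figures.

After draining 38% and refilling: 75 × 0.62 + 10 × 0.38 = 50.3 ppm.
Deficit to target: 62 − 50.3 = 11.7 mg/L.
Mass: 11.7 mg/L × 511,000 L = 5979 g cyanuric acid.

5.98 kg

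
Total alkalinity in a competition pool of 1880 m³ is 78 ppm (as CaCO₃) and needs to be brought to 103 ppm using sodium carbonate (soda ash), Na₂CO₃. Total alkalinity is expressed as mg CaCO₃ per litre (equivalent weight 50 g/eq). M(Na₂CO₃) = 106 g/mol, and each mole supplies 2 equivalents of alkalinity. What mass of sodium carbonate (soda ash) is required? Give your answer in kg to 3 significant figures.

Volume: 1880 m³ = 1,880,000 L.
Alkalinity to add: (103 − 78) = 25 mg/L as CaCO₃ × 1,880,000 L = 47,000 g as CaCO₃.
Equivalents: 47,000 g ÷ 50 g/eq = 940 eq.
Each mole of Na₂CO₃ supplies 2 eq, so 940 / 2 = 470 mol.
Mass: 470 mol × 106 g/mol = 49,820 g.

49.8 kg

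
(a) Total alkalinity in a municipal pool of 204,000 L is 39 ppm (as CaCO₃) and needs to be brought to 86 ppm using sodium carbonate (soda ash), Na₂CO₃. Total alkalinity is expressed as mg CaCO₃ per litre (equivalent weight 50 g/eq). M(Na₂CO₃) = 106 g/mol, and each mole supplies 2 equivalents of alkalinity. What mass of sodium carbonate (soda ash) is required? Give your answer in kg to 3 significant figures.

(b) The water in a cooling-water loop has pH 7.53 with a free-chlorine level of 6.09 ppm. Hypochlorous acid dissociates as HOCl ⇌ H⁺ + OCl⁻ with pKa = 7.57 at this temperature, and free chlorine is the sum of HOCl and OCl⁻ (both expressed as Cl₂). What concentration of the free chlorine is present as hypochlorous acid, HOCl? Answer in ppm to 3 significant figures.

(a) 10.2 kg; (b) 3.19 ppm

(a) Alkalinity to add: (86 − 39) = 47 mg/L as CaCO₃ × 204,000 L = 9588 g as CaCO₃.
(a) Equivalents: 9588 g ÷ 50 g/eq = 191.8 eq.
(a) Each mole of Na₂CO₃ supplies 2 eq, so 191.8 / 2 = 95.88 mol.
(a) Mass: 95.88 mol × 106 g/mol = 10,160 g.

(b) [OCl⁻]/[HOCl] = 10^(pH − pKa) = 10^(7.53 − 7.57) = 10^-0.04 = 0.912.
(b) Fraction as HOCl = 1 / (1 + 0.912) = 0.523.
(b) HOCl = 0.523 × 6.09 ppm = 3.185 ppm.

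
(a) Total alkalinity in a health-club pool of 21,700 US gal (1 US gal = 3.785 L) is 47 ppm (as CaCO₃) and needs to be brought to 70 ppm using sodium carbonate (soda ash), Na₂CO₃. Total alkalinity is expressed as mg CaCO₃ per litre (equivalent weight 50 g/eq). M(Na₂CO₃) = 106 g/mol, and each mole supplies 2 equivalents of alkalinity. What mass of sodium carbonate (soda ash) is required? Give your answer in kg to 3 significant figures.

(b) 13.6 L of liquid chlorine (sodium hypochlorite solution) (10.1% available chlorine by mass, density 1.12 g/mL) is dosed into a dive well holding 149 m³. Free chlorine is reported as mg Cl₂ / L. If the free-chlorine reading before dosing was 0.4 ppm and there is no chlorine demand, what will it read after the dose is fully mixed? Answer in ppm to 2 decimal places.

(a) 2.00 kg; (b) 10.73 ppm

(a) Volume: 21,700 US gal × 3.785 L/gal = 82,134 L.
(a) Alkalinity to add: (70 − 47) = 23 mg/L as CaCO₃ × 82,134 L = 1889 g as CaCO₃.
(a) Equivalents: 1889 g ÷ 50 g/eq = 37.78 eq.
(a) Each mole of Na₂CO₃ supplies 2 eq, so 37.78 / 2 = 18.89 mol.
(a) Mass: 18.89 mol × 106 g/mol = 2002 g.

(b) Volume: 149 m³ = 149,000 L.
(b) Mass of solution: 13.6 L × 1000 mL/L × 1.12 g/mL = 15,230 g.
(b) Available chlorine delivered: 15,230 g × 0.101 = 1538 g as Cl₂.
(b) Concentration rise: 1538 g / 149,000 L = 10.33 mg/L = 10.33 ppm.
(b) Final FC: 0.4 + 10.33 = 10.73 ppm.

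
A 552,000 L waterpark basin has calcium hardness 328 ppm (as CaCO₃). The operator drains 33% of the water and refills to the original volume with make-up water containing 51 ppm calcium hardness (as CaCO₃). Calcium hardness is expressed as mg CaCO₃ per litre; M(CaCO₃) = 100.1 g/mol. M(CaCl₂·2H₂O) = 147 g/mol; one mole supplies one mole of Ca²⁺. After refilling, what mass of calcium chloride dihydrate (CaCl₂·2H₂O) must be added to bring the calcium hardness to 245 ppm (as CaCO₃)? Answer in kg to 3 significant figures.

6.82 kg

After draining 33% and refilling: 328 × 0.67 + 51 × 0.33 = 236.59 ppm.
Deficit to target: 245 − 236.59 = 8.41 mg/L.
As CaCO₃: 8.41 mg/L × 552,000 L = 4642 g; ÷ 100.1 = 46.38 mol Ca²⁺.
Mass: 46.38 × 147 = 6817 g.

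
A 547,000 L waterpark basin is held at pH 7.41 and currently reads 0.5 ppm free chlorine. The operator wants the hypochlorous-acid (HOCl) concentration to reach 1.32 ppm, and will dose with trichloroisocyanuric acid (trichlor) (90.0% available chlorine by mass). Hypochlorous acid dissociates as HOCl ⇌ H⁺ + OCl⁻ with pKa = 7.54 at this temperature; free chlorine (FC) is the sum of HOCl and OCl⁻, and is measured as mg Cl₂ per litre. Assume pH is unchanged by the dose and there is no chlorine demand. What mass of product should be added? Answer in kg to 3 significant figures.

1.09 kg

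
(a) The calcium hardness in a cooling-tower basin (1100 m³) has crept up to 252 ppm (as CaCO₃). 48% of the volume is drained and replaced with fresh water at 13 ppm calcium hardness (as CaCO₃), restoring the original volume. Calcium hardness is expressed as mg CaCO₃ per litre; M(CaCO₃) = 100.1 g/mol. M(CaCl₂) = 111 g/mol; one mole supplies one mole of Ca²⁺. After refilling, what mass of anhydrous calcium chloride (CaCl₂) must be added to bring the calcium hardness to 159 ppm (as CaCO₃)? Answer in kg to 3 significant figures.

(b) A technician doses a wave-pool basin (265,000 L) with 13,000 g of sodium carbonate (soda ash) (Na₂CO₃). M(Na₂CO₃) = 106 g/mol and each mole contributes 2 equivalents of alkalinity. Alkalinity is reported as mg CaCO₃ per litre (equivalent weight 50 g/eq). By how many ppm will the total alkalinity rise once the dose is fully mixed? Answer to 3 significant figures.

(a) Volume: 1100 m³ = 1,100,000 L.
(a) After draining 48% and refilling: 252 × 0.52 + 13 × 0.48 = 137.28 ppm.
(a) Deficit to target: 159 − 137.28 = 21.72 mg/L.
(a) As CaCO₃: 21.72 mg/L × 1,100,000 L = 23,890 g; ÷ 100.1 = 238.7 mol Ca²⁺.
(a) Mass: 238.7 × 111 = 26,490 g.

(b) Moles of Na₂CO₃: 13,000 g ÷ 106 g/mol = 122.6 mol → 245.3 eq of alkalinity.
(b) As CaCO₃: 245.3 eq × 50 g/eq = 12,260 g.
(b) Rise: 12,260 g / 265,000 L × 1000 = 46.28 mg/L.

(a) 26.5 kg; (b) 46.3 ppm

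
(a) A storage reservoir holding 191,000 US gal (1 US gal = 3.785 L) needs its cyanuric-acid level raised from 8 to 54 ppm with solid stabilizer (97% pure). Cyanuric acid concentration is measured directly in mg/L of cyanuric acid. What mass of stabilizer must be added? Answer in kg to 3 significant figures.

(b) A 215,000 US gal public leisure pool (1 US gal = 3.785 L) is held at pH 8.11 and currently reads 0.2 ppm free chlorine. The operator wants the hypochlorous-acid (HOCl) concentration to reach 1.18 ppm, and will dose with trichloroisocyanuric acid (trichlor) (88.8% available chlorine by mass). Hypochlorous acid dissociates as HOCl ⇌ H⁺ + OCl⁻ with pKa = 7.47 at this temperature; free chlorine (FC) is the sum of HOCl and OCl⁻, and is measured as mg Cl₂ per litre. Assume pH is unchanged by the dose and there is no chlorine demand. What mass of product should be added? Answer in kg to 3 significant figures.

(a) Volume: 191,000 US gal × 3.785 L/gal = 722,935 L.
(a) CYA to add: (54 − 8) = 46 mg/L × 722,935 L = 33,260 g cyanuric acid.
(a) At 97% purity: 33,260 / 0.97 = 34,280 g product.

(b) Volume: 215,000 US gal × 3.785 L/gal = 813,775 L.
(b) [OCl⁻]/[HOCl] = 10^(pH − pKa) = 10^(8.11 − 7.47) = 4.365; fraction as HOCl = 1/(1 + 4.365) = 0.1864.
(b) Free chlorine required for 1.18 ppm HOCl: 1.18 / 0.1864 = 6.331 ppm.
(b) FC to add: 6.331 − 0.2 = 6.131 mg/L as Cl₂.
(b) Cl₂ equivalent: 6.131 mg/L × 813,775 L = 4989 g.
(b) Product at 88.8% available Cl: 4989 / 0.888 = 5618 g.

(a) 34.3 kg; (b) 5.62 kg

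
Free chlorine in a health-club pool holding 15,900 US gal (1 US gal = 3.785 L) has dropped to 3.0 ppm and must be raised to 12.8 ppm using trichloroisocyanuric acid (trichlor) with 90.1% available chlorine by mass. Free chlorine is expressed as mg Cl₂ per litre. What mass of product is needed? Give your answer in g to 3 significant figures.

655 g

Volume: 15,900 US gal × 3.785 L/gal = 60,182 L.
Chlorine deficit: 12.8 − 3.0 = 9.8 ppm = 9.8 mg/L as Cl₂.
Cl₂ equivalent needed: 9.8 mg/L × 60,182 L = 589,800 mg = 589.8 g.
Product at 90.1% available chlorine: 589.8 / 0.901 = 654.6 g.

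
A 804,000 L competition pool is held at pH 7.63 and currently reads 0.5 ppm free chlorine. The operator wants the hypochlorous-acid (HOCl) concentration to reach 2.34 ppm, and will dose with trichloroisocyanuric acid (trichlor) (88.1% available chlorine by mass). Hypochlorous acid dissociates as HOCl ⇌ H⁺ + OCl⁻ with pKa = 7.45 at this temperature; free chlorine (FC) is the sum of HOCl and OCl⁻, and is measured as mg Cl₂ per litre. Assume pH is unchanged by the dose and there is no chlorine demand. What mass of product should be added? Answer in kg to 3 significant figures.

[OCl⁻]/[HOCl] = 10^(pH − pKa) = 10^(7.63 − 7.45) = 1.514; fraction as HOCl = 1/(1 + 1.514) = 0.3978.
Free chlorine required for 2.34 ppm HOCl: 2.34 / 0.3978 = 5.882 ppm.
FC to add: 5.882 − 0.5 = 5.382 mg/L as Cl₂.
Cl₂ equivalent: 5.382 mg/L × 804,000 L = 4327 g.
Product at 88.1% available Cl: 4327 / 0.881 = 4911 g.

4.91 kg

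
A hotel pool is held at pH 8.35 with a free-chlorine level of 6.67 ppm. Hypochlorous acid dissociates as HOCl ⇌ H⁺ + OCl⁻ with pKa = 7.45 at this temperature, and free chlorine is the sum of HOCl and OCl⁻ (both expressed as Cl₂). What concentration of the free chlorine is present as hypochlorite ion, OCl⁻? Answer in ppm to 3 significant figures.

[OCl⁻]/[HOCl] = 10^(pH − pKa) = 10^(8.35 − 7.45) = 10^0.90 = 7.943.
Fraction as HOCl = 1 / (1 + 7.943) = 0.1118.
OCl⁻ = (1 − 0.1118) × 6.67 ppm = 5.924 ppm.

5.92 ppm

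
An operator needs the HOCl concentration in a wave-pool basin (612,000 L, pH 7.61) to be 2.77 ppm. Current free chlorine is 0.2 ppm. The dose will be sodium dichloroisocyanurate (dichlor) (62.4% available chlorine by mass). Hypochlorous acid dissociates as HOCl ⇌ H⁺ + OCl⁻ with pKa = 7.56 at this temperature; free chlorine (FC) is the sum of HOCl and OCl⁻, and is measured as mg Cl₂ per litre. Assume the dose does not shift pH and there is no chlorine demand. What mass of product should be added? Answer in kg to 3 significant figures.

[OCl⁻]/[HOCl] = 10^(pH − pKa) = 10^(7.61 − 7.56) = 1.122; fraction as HOCl = 1/(1 + 1.122) = 0.4712.
Free chlorine required for 2.77 ppm HOCl: 2.77 / 0.4712 = 5.878 ppm.
FC to add: 5.878 − 0.2 = 5.678 mg/L as Cl₂.
Cl₂ equivalent: 5.678 mg/L × 612,000 L = 3475 g.
Product at 62.4% available Cl: 3475 / 0.624 = 5569 g.

5.57 kg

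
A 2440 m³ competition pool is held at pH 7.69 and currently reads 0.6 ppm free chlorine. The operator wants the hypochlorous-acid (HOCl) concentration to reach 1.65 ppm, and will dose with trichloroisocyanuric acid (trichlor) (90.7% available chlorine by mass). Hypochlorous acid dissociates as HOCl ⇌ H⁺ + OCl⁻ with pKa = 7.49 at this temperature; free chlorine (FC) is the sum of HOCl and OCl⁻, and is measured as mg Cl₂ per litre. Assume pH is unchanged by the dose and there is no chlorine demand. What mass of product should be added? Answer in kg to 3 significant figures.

Volume: 2440 m³ = 2,440,000 L.
[OCl⁻]/[HOCl] = 10^(pH − pKa) = 10^(7.69 − 7.49) = 1.585; fraction as HOCl = 1/(1 + 1.585) = 0.3869.
Free chlorine required for 1.65 ppm HOCl: 1.65 / 0.3869 = 4.265 ppm.
FC to add: 4.265 − 0.6 = 3.665 mg/L as Cl₂.
Cl₂ equivalent: 3.665 mg/L × 2,440,000 L = 8943 g.
Product at 90.7% available Cl: 8943 / 0.907 = 9860 g.

9.86 kg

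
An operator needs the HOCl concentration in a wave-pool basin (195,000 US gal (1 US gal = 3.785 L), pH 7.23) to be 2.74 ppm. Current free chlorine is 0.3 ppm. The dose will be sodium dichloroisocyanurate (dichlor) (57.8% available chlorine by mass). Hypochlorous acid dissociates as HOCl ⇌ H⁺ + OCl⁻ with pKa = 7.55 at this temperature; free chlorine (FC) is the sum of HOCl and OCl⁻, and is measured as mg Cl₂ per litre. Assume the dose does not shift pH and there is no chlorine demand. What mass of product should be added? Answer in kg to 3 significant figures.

4.79 kg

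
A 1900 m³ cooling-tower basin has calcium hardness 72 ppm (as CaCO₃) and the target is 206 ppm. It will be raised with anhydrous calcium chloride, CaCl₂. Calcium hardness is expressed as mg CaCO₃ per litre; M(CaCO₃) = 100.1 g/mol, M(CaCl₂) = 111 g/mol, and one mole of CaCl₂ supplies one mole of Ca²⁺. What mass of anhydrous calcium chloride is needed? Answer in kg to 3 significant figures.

282 kg

Volume: 1900 m³ = 1,900,000 L.
Hardness to add: (206 − 72) = 134 mg/L as CaCO₃ × 1,900,000 L = 254,600 g as CaCO₃.
Moles of Ca²⁺ (1 mol Ca²⁺ ≡ 1 mol CaCO₃): 254,600 / 100.1 g/mol = 2543 mol.
Mass of CaCl₂: 2543 × 111 = 282,300 g.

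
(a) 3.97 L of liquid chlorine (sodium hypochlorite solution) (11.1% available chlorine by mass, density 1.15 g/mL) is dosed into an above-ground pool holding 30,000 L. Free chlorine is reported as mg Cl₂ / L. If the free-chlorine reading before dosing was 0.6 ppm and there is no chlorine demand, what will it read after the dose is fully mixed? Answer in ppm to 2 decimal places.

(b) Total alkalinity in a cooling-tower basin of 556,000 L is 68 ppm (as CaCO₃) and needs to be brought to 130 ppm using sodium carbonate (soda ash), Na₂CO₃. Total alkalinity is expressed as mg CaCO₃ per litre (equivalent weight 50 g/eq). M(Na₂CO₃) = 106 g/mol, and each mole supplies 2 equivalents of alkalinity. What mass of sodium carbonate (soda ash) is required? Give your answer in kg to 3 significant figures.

(a) Mass of solution: 3.97 L × 1000 mL/L × 1.15 g/mL = 4566 g.
(a) Available chlorine delivered: 4566 g × 0.111 = 506.8 g as Cl₂.
(a) Concentration rise: 506.8 g / 30,000 L = 16.89 mg/L = 16.89 ppm.
(a) Final FC: 0.6 + 16.89 = 17.49 ppm.

(b) Alkalinity to add: (130 − 68) = 62 mg/L as CaCO₃ × 556,000 L = 34,470 g as CaCO₃.
(b) Equivalents: 34,470 g ÷ 50 g/eq = 689.4 eq.
(b) Each mole of Na₂CO₃ supplies 2 eq, so 689.4 / 2 = 344.7 mol.
(b) Mass: 344.7 mol × 106 g/mol = 36,540 g.

(a) 17.49 ppm; (b) 36.5 kg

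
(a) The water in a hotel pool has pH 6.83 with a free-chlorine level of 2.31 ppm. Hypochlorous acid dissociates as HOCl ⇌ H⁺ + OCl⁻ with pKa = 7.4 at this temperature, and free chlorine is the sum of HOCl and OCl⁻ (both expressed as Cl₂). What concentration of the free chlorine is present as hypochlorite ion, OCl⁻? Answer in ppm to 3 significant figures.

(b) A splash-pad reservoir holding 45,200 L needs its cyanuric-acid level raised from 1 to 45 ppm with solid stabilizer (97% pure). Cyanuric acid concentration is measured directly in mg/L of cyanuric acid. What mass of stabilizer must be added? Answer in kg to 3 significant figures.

(a) 0.490 ppm; (b) 2.05 kg

(a) [OCl⁻]/[HOCl] = 10^(pH − pKa) = 10^(6.83 − 7.4) = 10^-0.57 = 0.2692.
(a) Fraction as HOCl = 1 / (1 + 0.2692) = 0.7879.
(a) OCl⁻ = (1 − 0.7879) × 2.31 ppm = 0.4899 ppm.

(b) CYA to add: (45 − 1) = 44 mg/L × 45,200 L = 1989 g cyanuric acid.
(b) At 97% purity: 1989 / 0.97 = 2050 g product.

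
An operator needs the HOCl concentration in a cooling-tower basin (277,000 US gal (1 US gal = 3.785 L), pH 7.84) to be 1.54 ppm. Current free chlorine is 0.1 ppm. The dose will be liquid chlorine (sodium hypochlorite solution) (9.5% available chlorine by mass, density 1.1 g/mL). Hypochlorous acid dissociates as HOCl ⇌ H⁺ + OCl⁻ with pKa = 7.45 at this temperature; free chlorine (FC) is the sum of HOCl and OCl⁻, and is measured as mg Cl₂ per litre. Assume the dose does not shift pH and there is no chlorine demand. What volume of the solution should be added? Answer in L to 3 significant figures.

Volume: 277,000 US gal × 3.785 L/gal = 1,048,445 L.
[OCl⁻]/[HOCl] = 10^(pH − pKa) = 10^(7.84 − 7.45) = 2.455; fraction as HOCl = 1/(1 + 2.455) = 0.2895.
Free chlorine required for 1.54 ppm HOCl: 1.54 / 0.2895 = 5.32 ppm.
FC to add: 5.32 − 0.1 = 5.22 mg/L as Cl₂.
Cl₂ equivalent: 5.22 mg/L × 1,048,445 L = 5473 g.
Product at 9.5% available Cl: 5473 / 0.095 = 57,610 g.
Volume: 57,610 g ÷ 1.1 g/mL = 52,370 mL.

52.4 L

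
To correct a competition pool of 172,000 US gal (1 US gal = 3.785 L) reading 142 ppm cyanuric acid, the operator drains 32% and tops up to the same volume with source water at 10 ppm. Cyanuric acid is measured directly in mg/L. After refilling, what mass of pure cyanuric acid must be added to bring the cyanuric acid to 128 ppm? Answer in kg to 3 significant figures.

Volume: 172,000 US gal × 3.785 L/gal = 651,020 L.
After draining 32% and refilling: 142 × 0.68 + 10 × 0.32 = 99.76 ppm.
Deficit to target: 128 − 99.76 = 28.24 mg/L.
Mass: 28.24 mg/L × 651,020 L = 18,380 g cyanuric acid.

18.4 kg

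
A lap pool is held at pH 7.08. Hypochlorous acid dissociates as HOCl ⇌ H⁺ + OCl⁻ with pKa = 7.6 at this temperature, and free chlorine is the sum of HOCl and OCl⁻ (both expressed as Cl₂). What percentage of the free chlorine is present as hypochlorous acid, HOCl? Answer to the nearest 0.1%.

[OCl⁻]/[HOCl] = 10^(pH − pKa) = 10^(7.08 − 7.6) = 10^-0.52 = 0.302.
Fraction as HOCl = 1 / (1 + 0.302) = 0.7681.

76.8%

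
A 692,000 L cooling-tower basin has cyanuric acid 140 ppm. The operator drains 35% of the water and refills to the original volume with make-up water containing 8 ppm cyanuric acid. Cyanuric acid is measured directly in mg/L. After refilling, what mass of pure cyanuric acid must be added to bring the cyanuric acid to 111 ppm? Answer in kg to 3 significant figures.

11.9 kg

After draining 35% and refilling: 140 × 0.65 + 8 × 0.35 = 93.8 ppm.
Deficit to target: 111 − 93.8 = 17.2 mg/L.
Mass: 17.2 mg/L × 692,000 L = 11,900 g cyanuric acid.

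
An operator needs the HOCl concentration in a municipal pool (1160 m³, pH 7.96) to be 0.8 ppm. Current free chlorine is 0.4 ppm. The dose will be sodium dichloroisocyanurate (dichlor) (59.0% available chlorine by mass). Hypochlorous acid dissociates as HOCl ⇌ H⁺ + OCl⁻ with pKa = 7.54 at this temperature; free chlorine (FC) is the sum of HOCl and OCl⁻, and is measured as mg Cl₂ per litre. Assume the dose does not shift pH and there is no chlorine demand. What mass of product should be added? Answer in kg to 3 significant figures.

Volume: 1160 m³ = 1,160,000 L.
[OCl⁻]/[HOCl] = 10^(pH − pKa) = 10^(7.96 − 7.54) = 2.63; fraction as HOCl = 1/(1 + 2.63) = 0.2755.
Free chlorine required for 0.8 ppm HOCl: 0.8 / 0.2755 = 2.904 ppm.
FC to add: 2.904 − 0.4 = 2.504 mg/L as Cl₂.
Cl₂ equivalent: 2.504 mg/L × 1,160,000 L = 2905 g.
Product at 59.0% available Cl: 2905 / 0.59 = 4924 g.

4.92 kg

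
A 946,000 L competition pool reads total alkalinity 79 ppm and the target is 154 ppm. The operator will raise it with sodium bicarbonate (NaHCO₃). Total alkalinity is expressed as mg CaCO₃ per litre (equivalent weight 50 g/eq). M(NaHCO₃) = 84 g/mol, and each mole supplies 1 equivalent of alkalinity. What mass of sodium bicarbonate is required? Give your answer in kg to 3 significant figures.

119 kg

Alkalinity to add: (154 − 79) = 75 mg/L as CaCO₃ × 946,000 L = 70,950 g as CaCO₃.
Equivalents: 70,950 g ÷ 50 g/eq = 1419 eq.
NaHCO₃ supplies 1 eq per mole → 1419 mol.
Mass: 1419 mol × 84 g/mol = 119,200 g.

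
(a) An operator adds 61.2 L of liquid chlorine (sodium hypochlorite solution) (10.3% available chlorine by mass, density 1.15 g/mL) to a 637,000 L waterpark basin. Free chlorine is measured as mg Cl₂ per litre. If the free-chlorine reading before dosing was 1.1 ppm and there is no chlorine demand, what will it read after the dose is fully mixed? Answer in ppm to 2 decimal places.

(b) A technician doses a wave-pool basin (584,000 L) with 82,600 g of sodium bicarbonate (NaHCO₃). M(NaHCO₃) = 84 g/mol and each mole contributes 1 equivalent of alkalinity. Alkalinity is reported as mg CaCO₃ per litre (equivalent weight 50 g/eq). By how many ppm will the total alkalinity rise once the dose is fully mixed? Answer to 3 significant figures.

(a) 12.48 ppm; (b) 84.2 ppm

(a) Mass of solution: 61.2 L × 1000 mL/L × 1.15 g/mL = 70,380 g.
(a) Available chlorine delivered: 70,380 g × 0.103 = 7249 g as Cl₂.
(a) Concentration rise: 7249 g / 637,000 L = 11.38 mg/L = 11.38 ppm.
(a) Final FC: 1.1 + 11.38 = 12.48 ppm.

(b) Moles of NaHCO₃: 82,600 g ÷ 84 g/mol = 983.3 mol → 983.3 eq of alkalinity.
(b) As CaCO₃: 983.3 eq × 50 g/eq = 49,170 g.
(b) Rise: 49,170 g / 584,000 L × 1000 = 84.19 mg/L.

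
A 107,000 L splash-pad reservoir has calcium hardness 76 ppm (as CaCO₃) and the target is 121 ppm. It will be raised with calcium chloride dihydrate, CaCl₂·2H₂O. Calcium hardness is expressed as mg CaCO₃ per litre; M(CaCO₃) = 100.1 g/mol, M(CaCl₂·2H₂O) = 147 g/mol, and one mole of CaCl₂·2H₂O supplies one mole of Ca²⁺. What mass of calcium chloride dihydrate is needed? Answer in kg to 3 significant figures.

7.07 kg

Hardness to add: (121 − 76) = 45 mg/L as CaCO₃ × 107,000 L = 4815 g as CaCO₃.
Moles of Ca²⁺ (1 mol Ca²⁺ ≡ 1 mol CaCO₃): 4815 / 100.1 g/mol = 48.1 mol.
Mass of CaCl₂·2H₂O: 48.1 × 147 = 7071 g.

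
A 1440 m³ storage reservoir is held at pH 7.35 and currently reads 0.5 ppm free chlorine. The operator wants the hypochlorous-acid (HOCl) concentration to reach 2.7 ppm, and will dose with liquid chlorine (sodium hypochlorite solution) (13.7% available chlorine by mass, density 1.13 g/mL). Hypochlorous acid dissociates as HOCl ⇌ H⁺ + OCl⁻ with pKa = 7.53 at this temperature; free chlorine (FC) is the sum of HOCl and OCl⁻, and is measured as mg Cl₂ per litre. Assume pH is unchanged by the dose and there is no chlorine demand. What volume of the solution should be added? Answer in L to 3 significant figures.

Volume: 1440 m³ = 1,440,000 L.
[OCl⁻]/[HOCl] = 10^(pH − pKa) = 10^(7.35 − 7.53) = 0.6607; fraction as HOCl = 1/(1 + 0.6607) = 0.6022.
Free chlorine required for 2.7 ppm HOCl: 2.7 / 0.6022 = 4.484 ppm.
FC to add: 4.484 − 0.5 = 3.984 mg/L as Cl₂.
Cl₂ equivalent: 3.984 mg/L × 1,440,000 L = 5737 g.
Product at 13.7% available Cl: 5737 / 0.137 = 41,870 g.
Volume: 41,870 g ÷ 1.13 g/mL = 37,060 mL.

37.1 L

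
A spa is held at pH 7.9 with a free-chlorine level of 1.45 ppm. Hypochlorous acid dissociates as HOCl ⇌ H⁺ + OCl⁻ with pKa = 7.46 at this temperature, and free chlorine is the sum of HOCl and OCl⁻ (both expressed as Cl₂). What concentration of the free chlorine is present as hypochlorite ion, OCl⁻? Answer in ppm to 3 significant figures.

[OCl⁻]/[HOCl] = 10^(pH − pKa) = 10^(7.9 − 7.46) = 10^0.44 = 2.754.
Fraction as HOCl = 1 / (1 + 2.754) = 0.2664.
OCl⁻ = (1 − 0.2664) × 1.45 ppm = 1.064 ppm.

1.06 ppm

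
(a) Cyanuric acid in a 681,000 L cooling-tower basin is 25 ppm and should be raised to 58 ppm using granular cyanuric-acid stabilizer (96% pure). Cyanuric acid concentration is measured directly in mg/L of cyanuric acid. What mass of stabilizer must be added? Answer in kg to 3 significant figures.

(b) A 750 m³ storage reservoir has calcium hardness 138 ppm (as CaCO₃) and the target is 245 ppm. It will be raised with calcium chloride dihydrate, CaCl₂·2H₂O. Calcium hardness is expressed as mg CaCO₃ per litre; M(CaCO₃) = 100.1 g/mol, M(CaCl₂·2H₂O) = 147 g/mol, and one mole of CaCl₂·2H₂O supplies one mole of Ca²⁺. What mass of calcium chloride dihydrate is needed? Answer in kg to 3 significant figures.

(a) CYA to add: (58 − 25) = 33 mg/L × 681,000 L = 22,470 g cyanuric acid.
(a) At 96% purity: 22,470 / 0.96 = 23,410 g product.

(b) Volume: 750 m³ = 750,000 L.
(b) Hardness to add: (245 − 138) = 107 mg/L as CaCO₃ × 750,000 L = 80,250 g as CaCO₃.
(b) Moles of Ca²⁺ (1 mol Ca²⁺ ≡ 1 mol CaCO₃): 80,250 / 100.1 g/mol = 801.7 mol.
(b) Mass of CaCl₂·2H₂O: 801.7 × 147 = 117,800 g.

(a) 23.4 kg; (b) 118 kg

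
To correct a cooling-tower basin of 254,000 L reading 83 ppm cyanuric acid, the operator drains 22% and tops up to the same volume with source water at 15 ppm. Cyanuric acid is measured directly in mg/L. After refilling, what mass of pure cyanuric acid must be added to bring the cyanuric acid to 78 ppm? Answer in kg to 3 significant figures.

2.53 kg

After draining 22% and refilling: 83 × 0.78 + 15 × 0.22 = 68.04 ppm.
Deficit to target: 78 − 68.04 = 9.96 mg/L.
Mass: 9.96 mg/L × 254,000 L = 2530 g cyanuric acid.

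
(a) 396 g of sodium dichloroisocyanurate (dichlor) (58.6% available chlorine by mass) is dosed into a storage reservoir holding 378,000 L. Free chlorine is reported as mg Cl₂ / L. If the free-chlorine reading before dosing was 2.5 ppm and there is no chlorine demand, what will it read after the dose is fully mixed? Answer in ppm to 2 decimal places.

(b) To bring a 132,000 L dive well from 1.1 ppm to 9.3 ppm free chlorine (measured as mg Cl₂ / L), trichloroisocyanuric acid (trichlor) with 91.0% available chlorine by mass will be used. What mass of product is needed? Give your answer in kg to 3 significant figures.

(a) 3.11 ppm; (b) 1.19 kg

(a) Available chlorine delivered: 396 g × 0.586 = 232.1 g as Cl₂.
(a) Concentration rise: 232.1 g / 378,000 L = 0.6139 mg/L = 0.61 ppm.
(a) Final FC: 2.5 + 0.61 = 3.11 ppm.

(b) Chlorine deficit: 9.3 − 1.1 = 8.2 ppm = 8.2 mg/L as Cl₂.
(b) Cl₂ equivalent needed: 8.2 mg/L × 132,000 L = 1,082,000 mg = 1082 g.
(b) Product at 91.0% available chlorine: 1082 / 0.91 = 1189 g.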